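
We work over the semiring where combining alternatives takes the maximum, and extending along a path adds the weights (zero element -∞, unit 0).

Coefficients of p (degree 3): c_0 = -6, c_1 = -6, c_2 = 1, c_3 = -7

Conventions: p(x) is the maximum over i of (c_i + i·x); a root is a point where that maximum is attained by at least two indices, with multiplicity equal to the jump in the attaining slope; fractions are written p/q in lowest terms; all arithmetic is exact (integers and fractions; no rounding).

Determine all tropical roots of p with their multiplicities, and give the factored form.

hull edge (i=0, c=-6) to (i=2, c=1): slope 7/2, span 2
hull edge (i=2, c=1) to (i=3, c=-7): slope -8, span 1
Factored form: p(x) = -7 ⊗ (x ⊕ (-7/2)) ⊗ (x ⊕ (-7/2)) ⊗ (x ⊕ 8)
Answer: roots = -7/2 (mult 2), 8 (mult 1)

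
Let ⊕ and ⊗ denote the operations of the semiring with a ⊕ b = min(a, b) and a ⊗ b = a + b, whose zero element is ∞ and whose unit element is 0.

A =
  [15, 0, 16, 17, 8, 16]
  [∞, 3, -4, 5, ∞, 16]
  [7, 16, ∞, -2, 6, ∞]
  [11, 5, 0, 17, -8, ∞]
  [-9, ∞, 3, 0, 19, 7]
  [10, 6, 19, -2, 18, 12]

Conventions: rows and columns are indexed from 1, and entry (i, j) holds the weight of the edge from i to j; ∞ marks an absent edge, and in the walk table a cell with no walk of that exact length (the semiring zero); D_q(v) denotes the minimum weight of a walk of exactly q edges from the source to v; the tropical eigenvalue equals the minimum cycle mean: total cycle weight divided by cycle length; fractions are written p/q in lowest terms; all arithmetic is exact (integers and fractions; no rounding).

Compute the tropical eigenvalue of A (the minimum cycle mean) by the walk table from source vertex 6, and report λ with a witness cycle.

q=0: [∞, ∞, ∞, ∞, ∞, 0]
q=1: [10, 6, 19, -2, 18, 12]
q=2: [9, 3, -2, 10, -10, 22]
q=3: [-19, 6, -7, -10, 2, -3]
q=4: [-7, -19, -10, -9, -18, -3]
q=5: [-27, -16, -23, -18, -17, -11]
q=6: [-26, -27, -20, -25, -26, -11]
Optimal cycle mean attained by: cycle 1->2->3->4->5->1, total 0 + (-4) + (-2) + (-8) + (-9), length 5.
Answer: λ = -23/5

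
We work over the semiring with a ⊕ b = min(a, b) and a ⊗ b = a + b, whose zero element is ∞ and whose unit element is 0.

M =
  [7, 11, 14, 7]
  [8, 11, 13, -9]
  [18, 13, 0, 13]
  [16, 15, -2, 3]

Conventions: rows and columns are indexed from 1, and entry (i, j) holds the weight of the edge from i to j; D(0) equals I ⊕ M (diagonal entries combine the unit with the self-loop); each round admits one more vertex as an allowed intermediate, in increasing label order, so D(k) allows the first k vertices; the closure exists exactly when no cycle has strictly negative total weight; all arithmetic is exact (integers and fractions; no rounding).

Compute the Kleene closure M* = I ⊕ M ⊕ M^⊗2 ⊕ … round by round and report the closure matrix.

D(0):
  [0, 11, 14, 7]
  [8, 0, 13, -9]
  [18, 13, 0, 13]
  [16, 15, -2, 0]
D(1):
  [0, 11, 14, 7]
  [8, 0, 13, -9]
  [18, 13, 0, 13]
  [16, 15, -2, 0]
D(2):
  [0, 11, 14, 2]
  [8, 0, 13, -9]
  [18, 13, 0, 4]
  [16, 15, -2, 0]
D(3):
  [0, 11, 14, 2]
  [8, 0, 13, -9]
  [18, 13, 0, 4]
  [16, 11, -2, 0]
D(4):
  [0, 11, 0, 2]
  [7, 0, -11, -9]
  [18, 13, 0, 4]
  [16, 11, -2, 0]
Answer: M* = [[0, 11, 0, 2], [7, 0, -11, -9], [18, 13, 0, 4], [16, 11, -2, 0]]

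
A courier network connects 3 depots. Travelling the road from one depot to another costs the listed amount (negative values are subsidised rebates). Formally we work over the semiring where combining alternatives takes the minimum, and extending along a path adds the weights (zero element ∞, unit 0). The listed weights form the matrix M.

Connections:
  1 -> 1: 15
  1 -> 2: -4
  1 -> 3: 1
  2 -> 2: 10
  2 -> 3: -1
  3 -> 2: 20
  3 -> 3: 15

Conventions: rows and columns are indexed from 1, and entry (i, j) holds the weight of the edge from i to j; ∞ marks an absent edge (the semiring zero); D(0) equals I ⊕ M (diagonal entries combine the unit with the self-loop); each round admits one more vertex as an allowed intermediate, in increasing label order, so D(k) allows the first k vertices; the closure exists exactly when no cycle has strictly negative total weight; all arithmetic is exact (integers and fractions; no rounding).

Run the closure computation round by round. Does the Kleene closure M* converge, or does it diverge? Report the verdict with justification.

D(0):
  [0, -4, 1]
  [∞, 0, -1]
  [∞, 20, 0]
D(1):
  [0, -4, 1]
  [∞, 0, -1]
  [∞, 20, 0]
D(2):
  [0, -4, -5]
  [∞, 0, -1]
  [∞, 20, 0]
D(3):
  [0, -4, -5]
  [∞, 0, -1]
  [∞, 20, 0]
Key observation: every diagonal entry stays at the unit through all rounds, so no improving cycle exists.
Answer: CONVERGES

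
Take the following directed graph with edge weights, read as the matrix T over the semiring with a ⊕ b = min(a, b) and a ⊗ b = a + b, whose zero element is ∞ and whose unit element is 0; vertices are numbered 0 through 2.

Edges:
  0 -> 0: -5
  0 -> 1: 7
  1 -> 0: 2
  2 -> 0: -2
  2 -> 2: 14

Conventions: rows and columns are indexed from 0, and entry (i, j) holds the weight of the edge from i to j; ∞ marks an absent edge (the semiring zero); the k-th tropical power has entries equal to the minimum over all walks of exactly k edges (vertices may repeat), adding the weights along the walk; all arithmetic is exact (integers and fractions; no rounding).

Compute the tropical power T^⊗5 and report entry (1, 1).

T^⊗2:
  [-10, 2, ∞]
  [-3, 9, ∞]
  [-7, 5, 28]
T^⊗3:
  [-15, -3, ∞]
  [-8, 4, ∞]
  [-12, 0, 42]
T^⊗4:
  [-20, -8, ∞]
  [-13, -1, ∞]
  [-17, -5, 56]
T^⊗5:
  [-25, -13, ∞]
  [-18, -6, ∞]
  [-22, -10, 70]
Key observation: the optimum is the walk 1->0->0->0->0->1, with weight 2 + (-5) + (-5) + (-5) + 7 = -6.
Optimal value attained by: walk 1->0->0->0->0->1.
Answer: (T^⊗5)[1][1] = -6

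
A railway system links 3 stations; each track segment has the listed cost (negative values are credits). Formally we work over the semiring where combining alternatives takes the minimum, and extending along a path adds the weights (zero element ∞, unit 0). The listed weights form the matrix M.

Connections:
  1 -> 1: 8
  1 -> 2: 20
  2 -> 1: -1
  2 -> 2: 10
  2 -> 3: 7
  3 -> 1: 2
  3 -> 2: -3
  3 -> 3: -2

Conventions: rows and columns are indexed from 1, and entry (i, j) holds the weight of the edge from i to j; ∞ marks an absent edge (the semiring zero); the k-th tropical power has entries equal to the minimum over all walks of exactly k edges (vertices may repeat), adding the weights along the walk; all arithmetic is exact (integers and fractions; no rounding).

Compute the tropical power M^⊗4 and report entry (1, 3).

M^⊗2:
  [16, 28, 27]
  [7, 4, 5]
  [-4, -5, -4]
M^⊗3:
  [24, 24, 25]
  [3, 2, 3]
  [-6, -7, -6]
M^⊗4:
  [23, 22, 23]
  [1, 0, 1]
  [-8, -9, -8]
Key observation: the optimum is the walk 1->2->3->3->3, with weight 20 + 7 + (-2) + (-2) = 23.
Optimal value attained by: walk 1->2->3->3->3.
Answer: (M^⊗4)[1][3] = 23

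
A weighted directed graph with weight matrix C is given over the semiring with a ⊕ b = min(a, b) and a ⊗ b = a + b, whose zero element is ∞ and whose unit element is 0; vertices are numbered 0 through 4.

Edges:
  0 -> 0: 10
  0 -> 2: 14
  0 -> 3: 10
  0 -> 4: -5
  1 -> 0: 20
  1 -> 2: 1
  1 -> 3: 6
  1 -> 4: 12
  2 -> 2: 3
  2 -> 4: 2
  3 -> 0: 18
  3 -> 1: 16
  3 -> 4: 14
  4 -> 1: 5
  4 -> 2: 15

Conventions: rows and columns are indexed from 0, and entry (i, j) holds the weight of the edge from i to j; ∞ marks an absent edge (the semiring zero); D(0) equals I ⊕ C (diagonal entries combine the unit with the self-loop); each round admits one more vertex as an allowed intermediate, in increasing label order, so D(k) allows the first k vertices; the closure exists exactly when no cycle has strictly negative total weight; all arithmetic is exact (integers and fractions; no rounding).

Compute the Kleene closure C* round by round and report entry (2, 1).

D(0):
  [0, ∞, 14, 10, -5]
  [20, 0, 1, 6, 12]
  [∞, ∞, 0, ∞, 2]
  [18, 16, ∞, 0, 14]
  [∞, 5, 15, ∞, 0]
D(1):
  [0, ∞, 14, 10, -5]
  [20, 0, 1, 6, 12]
  [∞, ∞, 0, ∞, 2]
  [18, 16, 32, 0, 13]
  [∞, 5, 15, ∞, 0]
D(2):
  [0, ∞, 14, 10, -5]
  [20, 0, 1, 6, 12]
  [∞, ∞, 0, ∞, 2]
  [18, 16, 17, 0, 13]
  [25, 5, 6, 11, 0]
D(3):
  [0, ∞, 14, 10, -5]
  [20, 0, 1, 6, 3]
  [∞, ∞, 0, ∞, 2]
  [18, 16, 17, 0, 13]
  [25, 5, 6, 11, 0]
D(4):
  [0, 26, 14, 10, -5]
  [20, 0, 1, 6, 3]
  [∞, ∞, 0, ∞, 2]
  [18, 16, 17, 0, 13]
  [25, 5, 6, 11, 0]
D(5):
  [0, 0, 1, 6, -5]
  [20, 0, 1, 6, 3]
  [27, 7, 0, 13, 2]
  [18, 16, 17, 0, 13]
  [25, 5, 6, 11, 0]
Answer: C*[2][1] = 7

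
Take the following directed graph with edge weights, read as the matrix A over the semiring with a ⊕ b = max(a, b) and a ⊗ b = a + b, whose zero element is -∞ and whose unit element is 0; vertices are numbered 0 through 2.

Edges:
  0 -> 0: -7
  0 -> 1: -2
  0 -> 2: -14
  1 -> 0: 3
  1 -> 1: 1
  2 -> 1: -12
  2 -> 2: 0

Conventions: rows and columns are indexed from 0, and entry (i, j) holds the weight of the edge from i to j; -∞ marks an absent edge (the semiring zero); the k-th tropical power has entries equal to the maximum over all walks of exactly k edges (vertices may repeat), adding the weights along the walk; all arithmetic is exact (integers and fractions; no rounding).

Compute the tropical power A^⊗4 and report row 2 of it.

A^⊗2:
  [1, -1, -14]
  [4, 2, -11]
  [-9, -11, 0]
A^⊗3:
  [2, 0, -13]
  [5, 3, -10]
  [-8, -10, 0]
A^⊗4:
  [3, 1, -12]
  [6, 4, -9]
  [-7, -9, 0]
Answer: row 2 of A^⊗4 = [-7, -9, 0]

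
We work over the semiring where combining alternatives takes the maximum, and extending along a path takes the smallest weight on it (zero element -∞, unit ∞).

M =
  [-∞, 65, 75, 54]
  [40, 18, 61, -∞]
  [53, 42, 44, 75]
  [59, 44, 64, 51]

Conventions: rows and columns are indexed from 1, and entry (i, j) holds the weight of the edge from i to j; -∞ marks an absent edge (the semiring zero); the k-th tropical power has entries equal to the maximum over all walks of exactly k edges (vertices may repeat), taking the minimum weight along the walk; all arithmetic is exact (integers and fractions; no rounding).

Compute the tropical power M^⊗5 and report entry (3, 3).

M^⊗2:
  [54, 44, 61, 75]
  [53, 42, 44, 61]
  [59, 53, 64, 53]
  [53, 59, 59, 64]
M^⊗3:
  [59, 54, 64, 61]
  [59, 53, 61, 53]
  [53, 59, 59, 64]
  [59, 53, 64, 59]
M^⊗4:
  [59, 59, 61, 64]
  [53, 59, 59, 61]
  [59, 53, 64, 59]
  [59, 59, 59, 64]
M^⊗5:
  [59, 59, 64, 61]
  [59, 53, 61, 59]
  [59, 59, 59, 64]
  [59, 59, 64, 59]
Key observation: the optimum is the walk 3->4->1->3->4->3, with weight 75 min 59 min 75 min 75 min 64 = 59.
Optimal value attained by: walk 3->4->1->3->4->3.
Answer: (M^⊗5)[3][3] = 59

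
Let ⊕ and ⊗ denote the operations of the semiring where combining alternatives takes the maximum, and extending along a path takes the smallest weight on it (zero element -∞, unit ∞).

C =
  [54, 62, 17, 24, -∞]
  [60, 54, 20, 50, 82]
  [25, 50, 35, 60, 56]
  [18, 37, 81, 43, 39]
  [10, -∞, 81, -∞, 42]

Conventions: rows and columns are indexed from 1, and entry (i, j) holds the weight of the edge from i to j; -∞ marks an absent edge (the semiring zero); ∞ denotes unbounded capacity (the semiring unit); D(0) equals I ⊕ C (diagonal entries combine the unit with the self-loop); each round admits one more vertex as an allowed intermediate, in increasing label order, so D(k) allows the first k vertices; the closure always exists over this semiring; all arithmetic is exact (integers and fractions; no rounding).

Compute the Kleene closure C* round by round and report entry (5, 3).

D(0):
  [∞, 62, 17, 24, -∞]
  [60, ∞, 20, 50, 82]
  [25, 50, ∞, 60, 56]
  [18, 37, 81, ∞, 39]
  [10, -∞, 81, -∞, ∞]
D(1):
  [∞, 62, 17, 24, -∞]
  [60, ∞, 20, 50, 82]
  [25, 50, ∞, 60, 56]
  [18, 37, 81, ∞, 39]
  [10, 10, 81, 10, ∞]
D(2):
  [∞, 62, 20, 50, 62]
  [60, ∞, 20, 50, 82]
  [50, 50, ∞, 60, 56]
  [37, 37, 81, ∞, 39]
  [10, 10, 81, 10, ∞]
D(3):
  [∞, 62, 20, 50, 62]
  [60, ∞, 20, 50, 82]
  [50, 50, ∞, 60, 56]
  [50, 50, 81, ∞, 56]
  [50, 50, 81, 60, ∞]
D(4):
  [∞, 62, 50, 50, 62]
  [60, ∞, 50, 50, 82]
  [50, 50, ∞, 60, 56]
  [50, 50, 81, ∞, 56]
  [50, 50, 81, 60, ∞]
D(5):
  [∞, 62, 62, 60, 62]
  [60, ∞, 81, 60, 82]
  [50, 50, ∞, 60, 56]
  [50, 50, 81, ∞, 56]
  [50, 50, 81, 60, ∞]
Answer: C*[5][3] = 81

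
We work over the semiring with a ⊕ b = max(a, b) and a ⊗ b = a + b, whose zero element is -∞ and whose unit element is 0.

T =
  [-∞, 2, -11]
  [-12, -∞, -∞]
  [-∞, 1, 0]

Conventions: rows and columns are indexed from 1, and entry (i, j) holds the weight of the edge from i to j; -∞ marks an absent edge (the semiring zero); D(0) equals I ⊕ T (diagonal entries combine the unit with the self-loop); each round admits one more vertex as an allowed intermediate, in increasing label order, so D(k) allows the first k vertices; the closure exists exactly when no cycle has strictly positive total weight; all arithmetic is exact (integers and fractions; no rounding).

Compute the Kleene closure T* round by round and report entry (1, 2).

D(0):
  [0, 2, -11]
  [-12, 0, -∞]
  [-∞, 1, 0]
D(1):
  [0, 2, -11]
  [-12, 0, -23]
  [-∞, 1, 0]
D(2):
  [0, 2, -11]
  [-12, 0, -23]
  [-11, 1, 0]
D(3):
  [0, 2, -11]
  [-12, 0, -23]
  [-11, 1, 0]
Answer: T*[1][2] = 2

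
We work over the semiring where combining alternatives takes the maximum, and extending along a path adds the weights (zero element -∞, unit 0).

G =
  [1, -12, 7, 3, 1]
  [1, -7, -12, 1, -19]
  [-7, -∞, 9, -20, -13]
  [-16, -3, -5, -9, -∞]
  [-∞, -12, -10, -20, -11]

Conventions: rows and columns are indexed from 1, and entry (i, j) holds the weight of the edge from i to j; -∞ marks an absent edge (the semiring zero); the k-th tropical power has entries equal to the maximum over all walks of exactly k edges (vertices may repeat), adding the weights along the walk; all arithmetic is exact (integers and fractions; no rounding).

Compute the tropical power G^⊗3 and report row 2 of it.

G^⊗2:
  [2, 0, 16, 4, 2]
  [2, -2, 8, 4, 2]
  [2, -19, 18, -4, -4]
  [-2, -10, 4, -2, -15]
  [-11, -19, -1, -11, -22]
G^⊗3:
  [9, 1, 25, 5, 3]
  [3, 1, 17, 5, 3]
  [11, -7, 27, 5, 5]
  [-1, -5, 13, 1, -1]
  [-8, -14, 8, -8, -10]
Answer: row 2 of G^⊗3 = [3, 1, 17, 5, 3]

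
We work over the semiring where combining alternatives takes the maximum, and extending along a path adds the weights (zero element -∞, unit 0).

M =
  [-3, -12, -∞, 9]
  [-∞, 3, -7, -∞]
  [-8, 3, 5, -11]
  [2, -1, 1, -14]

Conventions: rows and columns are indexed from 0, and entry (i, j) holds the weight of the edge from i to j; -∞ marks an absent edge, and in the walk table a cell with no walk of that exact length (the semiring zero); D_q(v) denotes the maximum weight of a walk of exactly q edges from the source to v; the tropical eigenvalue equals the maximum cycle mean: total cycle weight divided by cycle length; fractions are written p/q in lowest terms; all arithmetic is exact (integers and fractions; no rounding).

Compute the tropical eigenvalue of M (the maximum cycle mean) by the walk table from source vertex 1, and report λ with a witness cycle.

q=0: [-∞, 0, -∞, -∞]
q=1: [-∞, 3, -7, -∞]
q=2: [-15, 6, -2, -18]
q=3: [-10, 9, 3, -6]
q=4: [-4, 12, 8, -1]
Optimal cycle mean attained by: cycle 0->3->0, total 9 + 2, length 2.
Answer: λ = 11/2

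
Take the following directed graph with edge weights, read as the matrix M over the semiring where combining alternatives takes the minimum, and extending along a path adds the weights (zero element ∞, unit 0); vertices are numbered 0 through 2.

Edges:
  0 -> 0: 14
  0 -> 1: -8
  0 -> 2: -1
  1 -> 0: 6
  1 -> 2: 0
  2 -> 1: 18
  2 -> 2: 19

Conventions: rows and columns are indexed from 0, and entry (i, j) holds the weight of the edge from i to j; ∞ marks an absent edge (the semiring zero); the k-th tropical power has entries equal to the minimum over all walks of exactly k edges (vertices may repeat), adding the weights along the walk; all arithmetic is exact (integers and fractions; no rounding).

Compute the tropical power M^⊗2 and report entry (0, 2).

M^⊗2:
  [-2, 6, -8]
  [20, -2, 5]
  [24, 37, 18]
Key observation: the optimum is the walk 0->1->2, with weight (-8) + 0 = -8.
Optimal value attained by: walk 0->1->2.
Answer: (M^⊗2)[0][2] = -8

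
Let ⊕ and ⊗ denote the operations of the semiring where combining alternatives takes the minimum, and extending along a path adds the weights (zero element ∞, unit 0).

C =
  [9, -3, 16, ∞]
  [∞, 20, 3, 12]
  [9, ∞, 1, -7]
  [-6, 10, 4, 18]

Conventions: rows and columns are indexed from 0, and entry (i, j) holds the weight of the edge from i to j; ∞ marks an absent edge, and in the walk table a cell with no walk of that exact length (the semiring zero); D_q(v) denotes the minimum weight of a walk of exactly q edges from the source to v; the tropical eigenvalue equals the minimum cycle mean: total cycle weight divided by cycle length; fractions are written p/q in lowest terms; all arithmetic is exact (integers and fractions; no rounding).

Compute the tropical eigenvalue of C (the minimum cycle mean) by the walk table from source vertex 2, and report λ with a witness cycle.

q=0: [∞, ∞, 0, ∞]
q=1: [9, ∞, 1, -7]
q=2: [-13, 3, -3, -6]
q=3: [-12, -16, -2, -10]
q=4: [-16, -15, -13, -9]
Optimal cycle mean attained by: cycle 0->1->2->3->0, total (-3) + 3 + (-7) + (-6), length 4.
Answer: λ = -13/4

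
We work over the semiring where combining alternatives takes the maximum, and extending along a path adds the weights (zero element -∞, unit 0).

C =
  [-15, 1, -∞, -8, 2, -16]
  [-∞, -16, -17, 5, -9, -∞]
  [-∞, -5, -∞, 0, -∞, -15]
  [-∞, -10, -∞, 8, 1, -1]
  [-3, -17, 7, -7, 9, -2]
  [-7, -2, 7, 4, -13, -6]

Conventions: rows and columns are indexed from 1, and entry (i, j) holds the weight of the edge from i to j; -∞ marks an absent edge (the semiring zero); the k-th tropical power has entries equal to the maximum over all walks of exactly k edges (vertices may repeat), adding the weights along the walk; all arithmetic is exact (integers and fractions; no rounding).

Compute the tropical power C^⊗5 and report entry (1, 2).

C^⊗2:
  [-1, -14, 9, 6, 11, 0]
  [-12, -5, -2, 13, 6, 4]
  [-22, -10, -8, 8, 1, -1]
  [-2, -2, 8, 16, 10, 7]
  [6, 2, 16, 7, 18, 7]
  [-13, 2, 1, 12, 5, 3]
C^⊗3:
  [8, 4, 18, 14, 20, 9]
  [3, 3, 13, 21, 15, 12]
  [-2, -2, 8, 16, 10, 7]
  [7, 6, 17, 24, 19, 15]
  [15, 11, 25, 16, 27, 16]
  [2, 2, 12, 20, 14, 11]
C^⊗4:
  [17, 13, 27, 22, 29, 18]
  [12, 11, 22, 29, 24, 20]
  [7, 6, 17, 24, 19, 15]
  [16, 14, 26, 32, 28, 23]
  [24, 20, 34, 25, 36, 25]
  [11, 10, 21, 28, 23, 19]
C^⊗5:
  [26, 22, 36, 30, 38, 27]
  [21, 19, 31, 37, 33, 28]
  [16, 14, 26, 32, 28, 23]
  [25, 22, 35, 40, 37, 31]
  [33, 29, 43, 34, 45, 34]
  [20, 18, 30, 36, 32, 27]
Key observation: the optimum is the walk 1->5->5->5->3->2, with weight 2 + 9 + 9 + 7 + (-5) = 22.
Optimal value attained by: walk 1->5->5->5->3->2.
Answer: (C^⊗5)[1][2] = 22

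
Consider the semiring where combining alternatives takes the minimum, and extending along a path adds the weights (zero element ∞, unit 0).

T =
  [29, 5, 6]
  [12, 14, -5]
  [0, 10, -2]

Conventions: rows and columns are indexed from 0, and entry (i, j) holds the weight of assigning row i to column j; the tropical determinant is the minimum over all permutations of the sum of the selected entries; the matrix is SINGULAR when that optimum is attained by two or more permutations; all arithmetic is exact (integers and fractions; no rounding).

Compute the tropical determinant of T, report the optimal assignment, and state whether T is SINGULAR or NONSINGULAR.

σ = (0, 1, 2): 29 + 14 + (-2) = 41
σ = (0, 2, 1): 29 + (-5) + 10 = 34
σ = (1, 0, 2): 5 + 12 + (-2) = 15
σ = (1, 2, 0): 5 + (-5) + 0 = 0
σ = (2, 0, 1): 6 + 12 + 10 = 28
σ = (2, 1, 0): 6 + 14 + 0 = 20
Optimal value attained by: σ = (1, 2, 0).
Answer: det⊕(T) = 0; verdict: NONSINGULAR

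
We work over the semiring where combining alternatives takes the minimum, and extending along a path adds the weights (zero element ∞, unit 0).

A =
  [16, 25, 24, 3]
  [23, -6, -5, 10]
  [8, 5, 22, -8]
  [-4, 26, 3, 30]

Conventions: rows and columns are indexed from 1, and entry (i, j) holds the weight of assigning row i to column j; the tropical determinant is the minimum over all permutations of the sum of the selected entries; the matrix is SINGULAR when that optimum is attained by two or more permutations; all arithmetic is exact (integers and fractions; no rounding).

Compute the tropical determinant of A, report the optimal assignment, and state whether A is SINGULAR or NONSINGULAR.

σ = (1, 2, 3, 4): 16 + (-6) + 22 + 30 = 62
σ = (1, 2, 4, 3): 16 + (-6) + (-8) + 3 = 5
σ = (1, 3, 2, 4): 16 + (-5) + 5 + 30 = 46
σ = (1, 3, 4, 2): 16 + (-5) + (-8) + 26 = 29
σ = (1, 4, 2, 3): 16 + 10 + 5 + 3 = 34
σ = (1, 4, 3, 2): 16 + 10 + 22 + 26 = 74
σ = (2, 1, 3, 4): 25 + 23 + 22 + 30 = 100
σ = (2, 1, 4, 3): 25 + 23 + (-8) + 3 = 43
σ = (2, 3, 1, 4): 25 + (-5) + 8 + 30 = 58
σ = (2, 3, 4, 1): 25 + (-5) + (-8) + (-4) = 8
σ = (2, 4, 1, 3): 25 + 10 + 8 + 3 = 46
σ = (2, 4, 3, 1): 25 + 10 + 22 + (-4) = 53
σ = (3, 1, 2, 4): 24 + 23 + 5 + 30 = 82
σ = (3, 1, 4, 2): 24 + 23 + (-8) + 26 = 65
σ = (3, 2, 1, 4): 24 + (-6) + 8 + 30 = 56
σ = (3, 2, 4, 1): 24 + (-6) + (-8) + (-4) = 6
σ = (3, 4, 1, 2): 24 + 10 + 8 + 26 = 68
σ = (3, 4, 2, 1): 24 + 10 + 5 + (-4) = 35
σ = (4, 1, 2, 3): 3 + 23 + 5 + 3 = 34
σ = (4, 1, 3, 2): 3 + 23 + 22 + 26 = 74
σ = (4, 2, 1, 3): 3 + (-6) + 8 + 3 = 8
σ = (4, 2, 3, 1): 3 + (-6) + 22 + (-4) = 15
σ = (4, 3, 1, 2): 3 + (-5) + 8 + 26 = 32
σ = (4, 3, 2, 1): 3 + (-5) + 5 + (-4) = -1
Optimal value attained by: σ = (4, 3, 2, 1).
Answer: det⊕(A) = -1; verdict: NONSINGULAR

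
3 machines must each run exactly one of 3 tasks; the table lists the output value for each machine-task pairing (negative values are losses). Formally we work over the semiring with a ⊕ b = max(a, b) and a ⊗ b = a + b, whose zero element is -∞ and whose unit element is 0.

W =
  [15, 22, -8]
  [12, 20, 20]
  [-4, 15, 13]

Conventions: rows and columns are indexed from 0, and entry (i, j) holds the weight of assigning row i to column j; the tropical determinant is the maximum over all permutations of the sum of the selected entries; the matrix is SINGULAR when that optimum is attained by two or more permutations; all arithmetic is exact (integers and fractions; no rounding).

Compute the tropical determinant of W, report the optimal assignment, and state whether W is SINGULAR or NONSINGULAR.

σ = (0, 1, 2): 15 + 20 + 13 = 48
σ = (0, 2, 1): 15 + 20 + 15 = 50
σ = (1, 0, 2): 22 + 12 + 13 = 47
σ = (1, 2, 0): 22 + 20 + (-4) = 38
σ = (2, 0, 1): (-8) + 12 + 15 = 19
σ = (2, 1, 0): (-8) + 20 + (-4) = 8
Optimal value attained by: σ = (0, 2, 1).
Answer: det⊕(W) = 50; verdict: NONSINGULAR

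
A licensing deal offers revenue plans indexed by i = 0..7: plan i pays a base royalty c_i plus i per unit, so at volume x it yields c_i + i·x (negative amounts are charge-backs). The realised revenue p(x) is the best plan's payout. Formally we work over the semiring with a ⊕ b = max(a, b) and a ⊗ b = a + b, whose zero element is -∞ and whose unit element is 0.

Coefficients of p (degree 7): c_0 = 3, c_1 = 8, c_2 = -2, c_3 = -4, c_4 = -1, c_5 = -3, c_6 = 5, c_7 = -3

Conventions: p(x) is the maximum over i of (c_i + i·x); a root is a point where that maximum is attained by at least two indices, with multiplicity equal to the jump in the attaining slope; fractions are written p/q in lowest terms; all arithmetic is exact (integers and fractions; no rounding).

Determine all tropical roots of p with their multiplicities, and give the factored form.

hull edge (i=0, c=3) to (i=1, c=8): slope 5, span 1
hull edge (i=1, c=8) to (i=6, c=5): slope -3/5, span 5
hull edge (i=6, c=5) to (i=7, c=-3): slope -8, span 1
Factored form: p(x) = -3 ⊗ (x ⊕ (-5)) ⊗ (x ⊕ 3/5) ⊗ (x ⊕ 3/5) ⊗ (x ⊕ 3/5) ⊗ (x ⊕ 3/5) ⊗ (x ⊕ 3/5) ⊗ (x ⊕ 8)
Answer: roots = -5 (mult 1), 3/5 (mult 5), 8 (mult 1)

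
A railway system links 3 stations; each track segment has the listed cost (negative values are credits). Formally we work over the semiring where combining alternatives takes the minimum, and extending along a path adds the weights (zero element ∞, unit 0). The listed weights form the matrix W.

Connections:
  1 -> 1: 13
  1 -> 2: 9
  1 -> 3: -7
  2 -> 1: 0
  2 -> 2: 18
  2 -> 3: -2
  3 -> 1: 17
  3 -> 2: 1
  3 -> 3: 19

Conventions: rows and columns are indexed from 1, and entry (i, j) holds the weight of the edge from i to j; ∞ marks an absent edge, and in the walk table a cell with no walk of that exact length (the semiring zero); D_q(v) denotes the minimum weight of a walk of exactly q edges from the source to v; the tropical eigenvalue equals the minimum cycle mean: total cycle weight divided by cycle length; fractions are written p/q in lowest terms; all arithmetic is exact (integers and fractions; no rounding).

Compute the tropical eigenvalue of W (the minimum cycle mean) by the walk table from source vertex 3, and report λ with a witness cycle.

q=0: [∞, ∞, 0]
q=1: [17, 1, 19]
q=2: [1, 19, -1]
q=3: [14, 0, -6]
Optimal cycle mean attained by: cycle 1->3->2->1, total (-7) + 1 + 0, length 3.
Answer: λ = -2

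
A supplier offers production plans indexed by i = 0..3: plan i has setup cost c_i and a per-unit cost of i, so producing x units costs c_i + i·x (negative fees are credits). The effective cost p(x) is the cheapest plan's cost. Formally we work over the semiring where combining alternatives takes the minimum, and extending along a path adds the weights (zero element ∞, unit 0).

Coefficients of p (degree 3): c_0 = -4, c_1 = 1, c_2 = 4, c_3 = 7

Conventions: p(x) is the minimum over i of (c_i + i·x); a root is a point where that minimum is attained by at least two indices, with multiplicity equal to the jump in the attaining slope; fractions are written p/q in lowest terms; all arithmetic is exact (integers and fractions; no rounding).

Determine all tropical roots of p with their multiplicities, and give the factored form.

hull edge (i=0, c=-4) to (i=3, c=7): slope 11/3, span 3
Factored form: p(x) = 7 ⊗ (x ⊕ (-11/3)) ⊗ (x ⊕ (-11/3)) ⊗ (x ⊕ (-11/3))
Answer: roots = -11/3 (mult 3)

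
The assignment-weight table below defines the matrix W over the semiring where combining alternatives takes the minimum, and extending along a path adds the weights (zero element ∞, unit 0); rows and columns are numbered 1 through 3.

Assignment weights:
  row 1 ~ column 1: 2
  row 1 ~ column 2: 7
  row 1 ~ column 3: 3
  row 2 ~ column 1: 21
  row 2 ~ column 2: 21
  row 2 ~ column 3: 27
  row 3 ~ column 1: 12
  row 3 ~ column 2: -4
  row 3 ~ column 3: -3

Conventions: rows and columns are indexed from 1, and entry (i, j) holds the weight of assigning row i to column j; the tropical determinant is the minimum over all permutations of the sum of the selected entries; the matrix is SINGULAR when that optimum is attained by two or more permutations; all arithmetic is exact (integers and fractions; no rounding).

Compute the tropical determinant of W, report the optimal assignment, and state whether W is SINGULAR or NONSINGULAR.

σ = (1, 2, 3): 2 + 21 + (-3) = 20
σ = (1, 3, 2): 2 + 27 + (-4) = 25
σ = (2, 1, 3): 7 + 21 + (-3) = 25
σ = (2, 3, 1): 7 + 27 + 12 = 46
σ = (3, 1, 2): 3 + 21 + (-4) = 20
σ = (3, 2, 1): 3 + 21 + 12 = 36
Optimal value attained by: σ = (1, 2, 3).
Answer: det⊕(W) = 20; verdict: SINGULAR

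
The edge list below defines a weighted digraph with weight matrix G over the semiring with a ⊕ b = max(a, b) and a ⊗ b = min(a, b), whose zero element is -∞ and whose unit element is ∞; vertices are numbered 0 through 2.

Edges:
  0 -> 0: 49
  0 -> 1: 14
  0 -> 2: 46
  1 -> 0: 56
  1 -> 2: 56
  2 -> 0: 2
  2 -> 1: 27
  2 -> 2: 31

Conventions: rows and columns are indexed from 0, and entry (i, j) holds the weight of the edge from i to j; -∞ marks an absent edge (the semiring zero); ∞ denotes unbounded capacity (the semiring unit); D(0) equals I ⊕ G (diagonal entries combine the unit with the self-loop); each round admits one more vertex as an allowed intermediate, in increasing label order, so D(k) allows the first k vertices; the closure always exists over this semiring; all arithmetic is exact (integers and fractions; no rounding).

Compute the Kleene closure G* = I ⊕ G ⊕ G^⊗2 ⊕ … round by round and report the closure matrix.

D(0):
  [∞, 14, 46]
  [56, ∞, 56]
  [2, 27, ∞]
D(1):
  [∞, 14, 46]
  [56, ∞, 56]
  [2, 27, ∞]
D(2):
  [∞, 14, 46]
  [56, ∞, 56]
  [27, 27, ∞]
D(3):
  [∞, 27, 46]
  [56, ∞, 56]
  [27, 27, ∞]
Answer: G* = [[∞, 27, 46], [56, ∞, 56], [27, 27, ∞]]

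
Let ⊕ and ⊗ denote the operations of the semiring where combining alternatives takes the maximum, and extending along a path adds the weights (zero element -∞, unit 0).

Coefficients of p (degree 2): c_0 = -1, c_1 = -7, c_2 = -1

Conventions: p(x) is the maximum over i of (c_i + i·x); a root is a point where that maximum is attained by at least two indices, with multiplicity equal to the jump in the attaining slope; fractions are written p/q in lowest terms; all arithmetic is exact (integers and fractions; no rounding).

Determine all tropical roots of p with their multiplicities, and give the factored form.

hull edge (i=0, c=-1) to (i=2, c=-1): slope 0, span 2
Factored form: p(x) = -1 ⊗ (x ⊕ 0) ⊗ (x ⊕ 0)
Answer: roots = 0 (mult 2)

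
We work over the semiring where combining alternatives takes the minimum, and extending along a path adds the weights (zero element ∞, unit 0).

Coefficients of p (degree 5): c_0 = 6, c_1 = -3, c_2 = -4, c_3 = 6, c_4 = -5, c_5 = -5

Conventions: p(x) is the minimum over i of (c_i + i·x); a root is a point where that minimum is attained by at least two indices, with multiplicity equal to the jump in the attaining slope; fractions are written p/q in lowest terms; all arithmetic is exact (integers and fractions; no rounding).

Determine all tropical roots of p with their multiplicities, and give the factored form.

hull edge (i=0, c=6) to (i=1, c=-3): slope -9, span 1
hull edge (i=1, c=-3) to (i=2, c=-4): slope -1, span 1
hull edge (i=2, c=-4) to (i=4, c=-5): slope -1/2, span 2
hull edge (i=4, c=-5) to (i=5, c=-5): slope 0, span 1
Factored form: p(x) = -5 ⊗ (x ⊕ 0) ⊗ (x ⊕ 1/2) ⊗ (x ⊕ 1/2) ⊗ (x ⊕ 1) ⊗ (x ⊕ 9)
Answer: roots = 0 (mult 1), 1/2 (mult 2), 1 (mult 1), 9 (mult 1)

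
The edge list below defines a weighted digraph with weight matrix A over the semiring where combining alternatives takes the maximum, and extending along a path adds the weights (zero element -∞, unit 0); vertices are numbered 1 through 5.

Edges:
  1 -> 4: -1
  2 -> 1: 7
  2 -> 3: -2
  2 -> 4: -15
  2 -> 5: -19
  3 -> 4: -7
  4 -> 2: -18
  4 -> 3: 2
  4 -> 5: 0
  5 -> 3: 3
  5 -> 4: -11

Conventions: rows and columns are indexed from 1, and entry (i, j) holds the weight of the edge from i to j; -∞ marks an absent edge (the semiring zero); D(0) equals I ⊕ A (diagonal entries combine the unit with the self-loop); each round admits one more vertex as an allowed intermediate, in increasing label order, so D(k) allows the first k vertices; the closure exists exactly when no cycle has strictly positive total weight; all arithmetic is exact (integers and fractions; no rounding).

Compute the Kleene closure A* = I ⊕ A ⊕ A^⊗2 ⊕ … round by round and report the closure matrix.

D(0):
  [0, -∞, -∞, -1, -∞]
  [7, 0, -2, -15, -19]
  [-∞, -∞, 0, -7, -∞]
  [-∞, -18, 2, 0, 0]
  [-∞, -∞, 3, -11, 0]
D(1):
  [0, -∞, -∞, -1, -∞]
  [7, 0, -2, 6, -19]
  [-∞, -∞, 0, -7, -∞]
  [-∞, -18, 2, 0, 0]
  [-∞, -∞, 3, -11, 0]
D(2):
  [0, -∞, -∞, -1, -∞]
  [7, 0, -2, 6, -19]
  [-∞, -∞, 0, -7, -∞]
  [-11, -18, 2, 0, 0]
  [-∞, -∞, 3, -11, 0]
D(3):
  [0, -∞, -∞, -1, -∞]
  [7, 0, -2, 6, -19]
  [-∞, -∞, 0, -7, -∞]
  [-11, -18, 2, 0, 0]
  [-∞, -∞, 3, -4, 0]
D(4):
  [0, -19, 1, -1, -1]
  [7, 0, 8, 6, 6]
  [-18, -25, 0, -7, -7]
  [-11, -18, 2, 0, 0]
  [-15, -22, 3, -4, 0]
D(5):
  [0, -19, 2, -1, -1]
  [7, 0, 9, 6, 6]
  [-18, -25, 0, -7, -7]
  [-11, -18, 3, 0, 0]
  [-15, -22, 3, -4, 0]
Answer: A* = [[0, -19, 2, -1, -1], [7, 0, 9, 6, 6], [-18, -25, 0, -7, -7], [-11, -18, 3, 0, 0], [-15, -22, 3, -4, 0]]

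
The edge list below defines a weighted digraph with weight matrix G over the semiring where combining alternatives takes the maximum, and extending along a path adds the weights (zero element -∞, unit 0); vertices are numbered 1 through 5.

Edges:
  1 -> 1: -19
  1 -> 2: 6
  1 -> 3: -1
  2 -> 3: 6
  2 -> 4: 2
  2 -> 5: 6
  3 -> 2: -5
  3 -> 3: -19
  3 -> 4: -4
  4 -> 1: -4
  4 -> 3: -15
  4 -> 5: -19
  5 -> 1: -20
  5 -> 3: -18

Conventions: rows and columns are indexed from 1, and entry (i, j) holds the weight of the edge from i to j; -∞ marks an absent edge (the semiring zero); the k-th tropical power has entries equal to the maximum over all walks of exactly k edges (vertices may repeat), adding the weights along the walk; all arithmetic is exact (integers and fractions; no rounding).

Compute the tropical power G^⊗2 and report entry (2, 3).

G^⊗2:
  [-38, -6, 12, 8, 12]
  [-2, 1, -12, 2, -17]
  [-8, -24, 1, -3, 1]
  [-23, 2, -5, -19, -∞]
  [-39, -14, -21, -22, -∞]
Key observation: the optimum is the walk 2->5->3, with weight 6 + (-18) = -12.
Optimal value attained by: walk 2->5->3.
Answer: (G^⊗2)[2][3] = -12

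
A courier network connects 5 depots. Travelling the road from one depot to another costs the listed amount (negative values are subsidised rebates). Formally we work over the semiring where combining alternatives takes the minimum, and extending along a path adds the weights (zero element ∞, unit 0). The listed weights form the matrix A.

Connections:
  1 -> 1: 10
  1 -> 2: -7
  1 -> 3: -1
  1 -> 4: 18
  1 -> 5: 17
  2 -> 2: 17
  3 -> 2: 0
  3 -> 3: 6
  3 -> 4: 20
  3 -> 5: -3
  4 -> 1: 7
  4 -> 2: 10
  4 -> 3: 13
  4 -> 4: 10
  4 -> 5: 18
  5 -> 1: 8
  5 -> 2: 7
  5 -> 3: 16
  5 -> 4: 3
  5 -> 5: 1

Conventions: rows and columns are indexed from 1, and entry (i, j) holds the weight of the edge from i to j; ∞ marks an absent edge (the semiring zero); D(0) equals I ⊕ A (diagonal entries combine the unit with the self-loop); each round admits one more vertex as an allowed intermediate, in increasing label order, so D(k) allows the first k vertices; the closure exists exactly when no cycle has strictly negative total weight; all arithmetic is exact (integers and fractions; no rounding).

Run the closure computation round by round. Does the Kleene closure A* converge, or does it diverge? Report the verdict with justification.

D(0):
  [0, -7, -1, 18, 17]
  [∞, 0, ∞, ∞, ∞]
  [∞, 0, 0, 20, -3]
  [7, 10, 13, 0, 18]
  [8, 7, 16, 3, 0]
D(1):
  [0, -7, -1, 18, 17]
  [∞, 0, ∞, ∞, ∞]
  [∞, 0, 0, 20, -3]
  [7, 0, 6, 0, 18]
  [8, 1, 7, 3, 0]
D(2):
  [0, -7, -1, 18, 17]
  [∞, 0, ∞, ∞, ∞]
  [∞, 0, 0, 20, -3]
  [7, 0, 6, 0, 18]
  [8, 1, 7, 3, 0]
D(3):
  [0, -7, -1, 18, -4]
  [∞, 0, ∞, ∞, ∞]
  [∞, 0, 0, 20, -3]
  [7, 0, 6, 0, 3]
  [8, 1, 7, 3, 0]
D(4):
  [0, -7, -1, 18, -4]
  [∞, 0, ∞, ∞, ∞]
  [27, 0, 0, 20, -3]
  [7, 0, 6, 0, 3]
  [8, 1, 7, 3, 0]
D(5):
  [0, -7, -1, -1, -4]
  [∞, 0, ∞, ∞, ∞]
  [5, -2, 0, 0, -3]
  [7, 0, 6, 0, 3]
  [8, 1, 7, 3, 0]
Key observation: every diagonal entry stays at the unit through all rounds, so no improving cycle exists.
Answer: CONVERGES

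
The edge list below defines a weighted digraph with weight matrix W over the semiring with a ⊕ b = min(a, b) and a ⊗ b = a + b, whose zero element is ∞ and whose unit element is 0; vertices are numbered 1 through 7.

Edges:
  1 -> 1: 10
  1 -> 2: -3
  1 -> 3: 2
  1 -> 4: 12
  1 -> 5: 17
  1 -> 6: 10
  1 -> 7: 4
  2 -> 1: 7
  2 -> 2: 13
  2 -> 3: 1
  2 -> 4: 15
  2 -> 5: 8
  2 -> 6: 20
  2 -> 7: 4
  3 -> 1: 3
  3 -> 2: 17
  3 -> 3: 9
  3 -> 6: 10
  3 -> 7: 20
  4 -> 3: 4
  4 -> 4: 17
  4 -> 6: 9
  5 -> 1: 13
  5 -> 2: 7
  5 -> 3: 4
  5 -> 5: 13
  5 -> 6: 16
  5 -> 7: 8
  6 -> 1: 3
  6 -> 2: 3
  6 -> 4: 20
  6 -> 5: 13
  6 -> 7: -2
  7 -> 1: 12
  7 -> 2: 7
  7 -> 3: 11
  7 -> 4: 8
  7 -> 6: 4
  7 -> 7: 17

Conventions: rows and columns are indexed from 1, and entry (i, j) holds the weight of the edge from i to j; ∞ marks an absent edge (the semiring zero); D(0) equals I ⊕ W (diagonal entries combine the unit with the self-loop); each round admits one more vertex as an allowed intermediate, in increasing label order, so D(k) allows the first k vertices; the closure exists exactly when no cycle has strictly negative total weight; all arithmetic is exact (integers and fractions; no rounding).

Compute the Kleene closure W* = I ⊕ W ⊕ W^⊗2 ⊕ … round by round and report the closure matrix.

D(0):
  [0, -3, 2, 12, 17, 10, 4]
  [7, 0, 1, 15, 8, 20, 4]
  [3, 17, 0, ∞, ∞, 10, 20]
  [∞, ∞, 4, 0, ∞, 9, ∞]
  [13, 7, 4, ∞, 0, 16, 8]
  [3, 3, ∞, 20, 13, 0, -2]
  [12, 7, 11, 8, ∞, 4, 0]
D(1):
  [0, -3, 2, 12, 17, 10, 4]
  [7, 0, 1, 15, 8, 17, 4]
  [3, 0, 0, 15, 20, 10, 7]
  [∞, ∞, 4, 0, ∞, 9, ∞]
  [13, 7, 4, 25, 0, 16, 8]
  [3, 0, 5, 15, 13, 0, -2]
  [12, 7, 11, 8, 29, 4, 0]
D(2):
  [0, -3, -2, 12, 5, 10, 1]
  [7, 0, 1, 15, 8, 17, 4]
  [3, 0, 0, 15, 8, 10, 4]
  [∞, ∞, 4, 0, ∞, 9, ∞]
  [13, 7, 4, 22, 0, 16, 8]
  [3, 0, 1, 15, 8, 0, -2]
  [12, 7, 8, 8, 15, 4, 0]
D(3):
  [0, -3, -2, 12, 5, 8, 1]
  [4, 0, 1, 15, 8, 11, 4]
  [3, 0, 0, 15, 8, 10, 4]
  [7, 4, 4, 0, 12, 9, 8]
  [7, 4, 4, 19, 0, 14, 8]
  [3, 0, 1, 15, 8, 0, -2]
  [11, 7, 8, 8, 15, 4, 0]
D(4):
  [0, -3, -2, 12, 5, 8, 1]
  [4, 0, 1, 15, 8, 11, 4]
  [3, 0, 0, 15, 8, 10, 4]
  [7, 4, 4, 0, 12, 9, 8]
  [7, 4, 4, 19, 0, 14, 8]
  [3, 0, 1, 15, 8, 0, -2]
  [11, 7, 8, 8, 15, 4, 0]
D(5):
  [0, -3, -2, 12, 5, 8, 1]
  [4, 0, 1, 15, 8, 11, 4]
  [3, 0, 0, 15, 8, 10, 4]
  [7, 4, 4, 0, 12, 9, 8]
  [7, 4, 4, 19, 0, 14, 8]
  [3, 0, 1, 15, 8, 0, -2]
  [11, 7, 8, 8, 15, 4, 0]
D(6):
  [0, -3, -2, 12, 5, 8, 1]
  [4, 0, 1, 15, 8, 11, 4]
  [3, 0, 0, 15, 8, 10, 4]
  [7, 4, 4, 0, 12, 9, 7]
  [7, 4, 4, 19, 0, 14, 8]
  [3, 0, 1, 15, 8, 0, -2]
  [7, 4, 5, 8, 12, 4, 0]
D(7):
  [0, -3, -2, 9, 5, 5, 1]
  [4, 0, 1, 12, 8, 8, 4]
  [3, 0, 0, 12, 8, 8, 4]
  [7, 4, 4, 0, 12, 9, 7]
  [7, 4, 4, 16, 0, 12, 8]
  [3, 0, 1, 6, 8, 0, -2]
  [7, 4, 5, 8, 12, 4, 0]
Answer: W* = [[0, -3, -2, 9, 5, 5, 1], [4, 0, 1, 12, 8, 8, 4], [3, 0, 0, 12, 8, 8, 4], [7, 4, 4, 0, 12, 9, 7], [7, 4, 4, 16, 0, 12, 8], [3, 0, 1, 6, 8, 0, -2], [7, 4, 5, 8, 12, 4, 0]]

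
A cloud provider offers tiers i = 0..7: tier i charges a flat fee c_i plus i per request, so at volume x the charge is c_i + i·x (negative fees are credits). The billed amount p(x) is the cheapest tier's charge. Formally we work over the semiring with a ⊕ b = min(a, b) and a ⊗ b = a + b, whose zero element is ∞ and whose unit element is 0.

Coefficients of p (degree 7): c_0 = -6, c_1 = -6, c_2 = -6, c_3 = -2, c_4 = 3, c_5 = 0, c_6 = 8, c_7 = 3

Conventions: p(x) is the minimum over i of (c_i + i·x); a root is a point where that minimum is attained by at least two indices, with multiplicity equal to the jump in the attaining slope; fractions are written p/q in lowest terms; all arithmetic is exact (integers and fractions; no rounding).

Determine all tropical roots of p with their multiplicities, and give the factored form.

hull edge (i=0, c=-6) to (i=2, c=-6): slope 0, span 2
hull edge (i=2, c=-6) to (i=7, c=3): slope 9/5, span 5
Factored form: p(x) = 3 ⊗ (x ⊕ (-9/5)) ⊗ (x ⊕ (-9/5)) ⊗ (x ⊕ (-9/5)) ⊗ (x ⊕ (-9/5)) ⊗ (x ⊕ (-9/5)) ⊗ (x ⊕ 0) ⊗ (x ⊕ 0)
Answer: roots = -9/5 (mult 5), 0 (mult 2)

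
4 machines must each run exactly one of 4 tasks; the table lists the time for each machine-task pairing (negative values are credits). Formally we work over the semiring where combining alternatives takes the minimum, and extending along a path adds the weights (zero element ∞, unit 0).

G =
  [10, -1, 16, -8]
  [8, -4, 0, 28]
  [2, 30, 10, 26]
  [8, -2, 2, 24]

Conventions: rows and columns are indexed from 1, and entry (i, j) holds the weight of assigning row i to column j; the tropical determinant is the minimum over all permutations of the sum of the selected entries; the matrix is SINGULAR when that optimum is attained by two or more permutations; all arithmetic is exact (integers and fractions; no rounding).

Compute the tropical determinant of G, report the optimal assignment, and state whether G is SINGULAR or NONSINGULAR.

σ = (1, 2, 3, 4): 10 + (-4) + 10 + 24 = 40
σ = (1, 2, 4, 3): 10 + (-4) + 26 + 2 = 34
σ = (1, 3, 2, 4): 10 + 0 + 30 + 24 = 64
σ = (1, 3, 4, 2): 10 + 0 + 26 + (-2) = 34
σ = (1, 4, 2, 3): 10 + 28 + 30 + 2 = 70
σ = (1, 4, 3, 2): 10 + 28 + 10 + (-2) = 46
σ = (2, 1, 3, 4): (-1) + 8 + 10 + 24 = 41
σ = (2, 1, 4, 3): (-1) + 8 + 26 + 2 = 35
σ = (2, 3, 1, 4): (-1) + 0 + 2 + 24 = 25
σ = (2, 3, 4, 1): (-1) + 0 + 26 + 8 = 33
σ = (2, 4, 1, 3): (-1) + 28 + 2 + 2 = 31
σ = (2, 4, 3, 1): (-1) + 28 + 10 + 8 = 45
σ = (3, 1, 2, 4): 16 + 8 + 30 + 24 = 78
σ = (3, 1, 4, 2): 16 + 8 + 26 + (-2) = 48
σ = (3, 2, 1, 4): 16 + (-4) + 2 + 24 = 38
σ = (3, 2, 4, 1): 16 + (-4) + 26 + 8 = 46
σ = (3, 4, 1, 2): 16 + 28 + 2 + (-2) = 44
σ = (3, 4, 2, 1): 16 + 28 + 30 + 8 = 82
σ = (4, 1, 2, 3): (-8) + 8 + 30 + 2 = 32
σ = (4, 1, 3, 2): (-8) + 8 + 10 + (-2) = 8
σ = (4, 2, 1, 3): (-8) + (-4) + 2 + 2 = -8
σ = (4, 2, 3, 1): (-8) + (-4) + 10 + 8 = 6
σ = (4, 3, 1, 2): (-8) + 0 + 2 + (-2) = -8
σ = (4, 3, 2, 1): (-8) + 0 + 30 + 8 = 30
Optimal value attained by: σ = (4, 2, 1, 3).
Answer: det⊕(G) = -8; verdict: SINGULAR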